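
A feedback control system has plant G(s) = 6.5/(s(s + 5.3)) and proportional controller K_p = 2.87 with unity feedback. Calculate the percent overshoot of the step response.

8.71%

Closed-loop characteristic equation: s² + 5.3s + 18.66 = 0, so ω_n = 4.319 rad/s and ζ = 5.3/(2·4.319) = 0.6135.
%OS = 100·exp(−πζ/√(1−ζ²)) = 100·exp(−π·0.6135/√0.6236) = 8.71%.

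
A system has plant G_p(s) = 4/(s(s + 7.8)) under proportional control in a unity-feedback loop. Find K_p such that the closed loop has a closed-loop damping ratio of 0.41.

Closed-loop characteristic equation: s² + 7.8s + K_p·4 = 0.
So ω_n = √(4K_p) and 2ζω_n = 7.8, giving ζ = 7.8/(2√(4K_p)).
Setting ζ = 0.41: √(4K_p) = 7.8/(2·0.41) = 9.512, so K_p = 90.48/4 = 22.6.

K_p = 22.6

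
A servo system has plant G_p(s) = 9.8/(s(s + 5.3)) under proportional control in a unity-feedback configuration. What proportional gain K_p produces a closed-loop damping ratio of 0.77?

Closed-loop characteristic equation: s² + 5.3s + K_p·9.8 = 0.
So ω_n = √(9.8K_p) and 2ζω_n = 5.3, giving ζ = 5.3/(2√(9.8K_p)).
Setting ζ = 0.77: √(9.8K_p) = 5.3/(2·0.77) = 3.442, so K_p = 11.84/9.8 = 1.21.

K_p = 1.21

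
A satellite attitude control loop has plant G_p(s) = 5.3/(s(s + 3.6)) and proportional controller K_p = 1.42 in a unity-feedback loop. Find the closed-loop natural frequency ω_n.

With unity feedback the closed-loop characteristic equation is s² + 3.6s + 1.42·5.3 = s² + 3.6s + 7.526 = 0.
Matching s² + 2ζω_n s + ω_n²: ω_n = √7.526 = 2.743 rad/s and 2ζω_n = 3.6, so ζ = 3.6/(2·2.743) = 0.656.

ω_n = 2.74 rad/s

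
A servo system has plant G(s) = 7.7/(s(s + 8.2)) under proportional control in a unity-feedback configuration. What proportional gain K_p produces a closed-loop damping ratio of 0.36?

Closed-loop characteristic equation: s² + 8.2s + K_p·7.7 = 0.
So ω_n = √(7.7K_p) and 2ζω_n = 8.2, giving ζ = 8.2/(2√(7.7K_p)).
Setting ζ = 0.36: √(7.7K_p) = 8.2/(2·0.36) = 11.39, so K_p = 129.7/7.7 = 16.8.

K_p = 16.8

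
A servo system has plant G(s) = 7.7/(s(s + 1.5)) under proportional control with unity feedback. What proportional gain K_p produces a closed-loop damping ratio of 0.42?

Closed-loop characteristic equation: s² + 1.5s + K_p·7.7 = 0.
So ω_n = √(7.7K_p) and 2ζω_n = 1.5, giving ζ = 1.5/(2√(7.7K_p)).
Setting ζ = 0.42: √(7.7K_p) = 1.5/(2·0.42) = 1.786, so K_p = 3.189/7.7 = 0.414.

K_p = 0.414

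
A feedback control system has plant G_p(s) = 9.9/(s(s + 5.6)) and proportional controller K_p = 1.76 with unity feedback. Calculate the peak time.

T_p = 1.01 s

Closed-loop characteristic equation: s² + 5.6s + 17.42 = 0, so ω_n = 4.174 rad/s and ζ = 5.6/(2·4.174) = 0.6708.
Damped frequency ω_d = ω_n√(1−ζ²) = 3.096 rad/s, so peak time T_p = π/ω_d = 1.01 s.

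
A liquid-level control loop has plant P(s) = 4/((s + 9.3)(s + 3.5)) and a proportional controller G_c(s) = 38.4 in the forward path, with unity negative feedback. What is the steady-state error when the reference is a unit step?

0.175

The loop is type 0. Static position error constant K_pos = G_c(0)·P(0) = 38.4·0.1229 = 4.719.
Steady-state error to a unit step: e_ss = 1/(1+K_pos) = 1/5.719 = 0.175.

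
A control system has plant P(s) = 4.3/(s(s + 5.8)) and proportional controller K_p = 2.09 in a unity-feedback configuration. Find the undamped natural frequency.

The closed-loop denominator is s(s+5.8) + 2.09·4.3 = s² + 5.8s + 8.987.
Matching s² + 2ζω_n s + ω_n²: ω_n = √8.987 = 2.998 rad/s and 2ζω_n = 5.8, so ζ = 5.8/(2·2.998) = 0.967.

ω_n = 3 rad/s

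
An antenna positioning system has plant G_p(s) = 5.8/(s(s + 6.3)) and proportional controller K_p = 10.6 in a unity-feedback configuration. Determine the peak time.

The closed-loop denominator s² + 6.3s + 61.48 gives ω_n = √61.48 = 7.841 and ζ = 6.3/(2ω_n) = 0.4017.
Damped frequency ω_d = ω_n√(1−ζ²) = 7.18 rad/s, so peak time T_p = π/ω_d = 0.438 s.

T_p = 0.438 s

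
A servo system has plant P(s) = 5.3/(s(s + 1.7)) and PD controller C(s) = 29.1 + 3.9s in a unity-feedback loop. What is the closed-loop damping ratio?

ζ = 0.901

Forward path: (29.1 + 3.9s)·5.3/(s(s+1.7)). The closed-loop characteristic equation is s² + (1.7 + 5.3·3.9)s + 5.3·29.1 = 0.
That is s² + 22.37s + 154.2 = 0, so ω_n = 12.42 rad/s and ζ = 22.37/(2·12.42) = 0.9006.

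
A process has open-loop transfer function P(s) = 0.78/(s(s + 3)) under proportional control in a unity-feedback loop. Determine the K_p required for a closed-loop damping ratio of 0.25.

K_p = 46.2

Closed-loop characteristic equation: s² + 3s + K_p·0.78 = 0.
So ω_n = √(0.78K_p) and 2ζω_n = 3, giving ζ = 3/(2√(0.78K_p)).
Setting ζ = 0.25: √(0.78K_p) = 3/(2·0.25) = 6, so K_p = 36/0.78 = 46.2.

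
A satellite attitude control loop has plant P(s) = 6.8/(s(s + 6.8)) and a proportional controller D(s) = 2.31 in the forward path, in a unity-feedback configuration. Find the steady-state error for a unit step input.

0

The open loop D(s)P(s) has a pole at the origin (type 1), so the static position error constant is infinite and e_ss = 1/(1+∞) = 0.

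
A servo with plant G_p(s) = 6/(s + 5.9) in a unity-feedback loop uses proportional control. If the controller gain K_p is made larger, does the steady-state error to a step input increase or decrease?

decrease

The position error constant K_pos = K_p·G_p(0) grows with K_p, and e_ss = 1/(1+K_pos) falls.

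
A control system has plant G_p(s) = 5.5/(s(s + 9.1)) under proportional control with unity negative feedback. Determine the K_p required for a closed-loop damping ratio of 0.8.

Closed-loop characteristic equation: s² + 9.1s + K_p·5.5 = 0.
So ω_n = √(5.5K_p) and 2ζω_n = 9.1, giving ζ = 9.1/(2√(5.5K_p)).
Setting ζ = 0.8: √(5.5K_p) = 9.1/(2·0.8) = 5.687, so K_p = 32.35/5.5 = 5.88.

K_p = 5.88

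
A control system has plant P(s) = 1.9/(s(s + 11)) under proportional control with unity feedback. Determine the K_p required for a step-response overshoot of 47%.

From %OS = 100·exp(−πζ/√(1−ζ²)) = 47%, ζ = −ln(0.47)/√(π²+ln²(0.47)) = 0.2337.
Characteristic equation s² + 11s + 1.9K_p = 0 gives ζ = 11/(2√(1.9K_p)).
Setting ζ = 0.2337: √(1.9K_p) = 11/(2·0.2337) = 23.54, so K_p = 554/1.9 = 292.

K_p = 292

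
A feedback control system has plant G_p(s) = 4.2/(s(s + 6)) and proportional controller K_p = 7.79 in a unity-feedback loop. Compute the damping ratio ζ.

With unity feedback the closed-loop characteristic equation is s² + 6s + 7.79·4.2 = s² + 6s + 32.72 = 0.
So ω_n² = 32.72 ⇒ ω_n = 5.72 rad/s, and ζ = 6/(2ω_n) = 0.524.

ζ = 0.524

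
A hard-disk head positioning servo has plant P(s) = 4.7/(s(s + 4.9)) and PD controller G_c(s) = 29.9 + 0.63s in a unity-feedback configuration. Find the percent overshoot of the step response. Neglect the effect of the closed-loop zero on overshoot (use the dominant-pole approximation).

33.2%

Forward path: (29.9 + 0.63s)·4.7/(s(s+4.9)). The closed-loop characteristic equation is s² + (4.9 + 4.7·0.63)s + 4.7·29.9 = 0.
That is s² + 7.861s + 140.5 = 0, so ω_n = 11.85 rad/s and ζ = 7.861/(2·11.85) = 0.3316.
%OS = 100·exp(−πζ/√(1−ζ²)) = 33.2%.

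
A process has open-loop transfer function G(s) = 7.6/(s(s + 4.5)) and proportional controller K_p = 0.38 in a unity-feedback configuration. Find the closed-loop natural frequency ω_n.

1 + K_p·G(s) = 0 gives s² + 4.5s + 2.888 = 0.
Matching s² + 2ζω_n s + ω_n²: ω_n = √2.888 = 1.699 rad/s and 2ζω_n = 4.5, so ζ = 4.5/(2·1.699) = 1.32.

ω_n = 1.7 rad/s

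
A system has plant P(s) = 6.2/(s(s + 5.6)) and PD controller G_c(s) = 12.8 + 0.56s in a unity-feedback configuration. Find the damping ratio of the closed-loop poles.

Forward path: (12.8 + 0.56s)·6.2/(s(s+5.6)). The closed-loop characteristic equation is s² + (5.6 + 6.2·0.56)s + 6.2·12.8 = 0.
That is s² + 9.072s + 79.36 = 0, so ω_n = 8.908 rad/s and ζ = 9.072/(2·8.908) = 0.5092.

ζ = 0.509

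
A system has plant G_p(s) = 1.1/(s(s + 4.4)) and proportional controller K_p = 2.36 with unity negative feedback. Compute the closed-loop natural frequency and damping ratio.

ω_n = 1.61 rad/s, ζ = 1.37

1 + K_p·G_p(s) = 0 gives s² + 4.4s + 2.596 = 0.
So ω_n² = 2.596 ⇒ ω_n = 1.611 rad/s, and ζ = 4.4/(2ω_n) = 1.37.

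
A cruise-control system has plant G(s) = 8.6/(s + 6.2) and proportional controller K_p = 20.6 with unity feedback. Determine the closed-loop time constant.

Closed-loop transfer function: T(s) = K_p·G(s)/(1 + K_p·G(s)) = 177.2/(s + 6.2 + 177.2) = 177.2/(s + 183.4).
Time constant τ = 1/183.4 = 0.00545 s.

τ = 0.00545 s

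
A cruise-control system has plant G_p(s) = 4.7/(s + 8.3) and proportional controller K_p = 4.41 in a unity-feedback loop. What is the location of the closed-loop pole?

Closed-loop transfer function: T(s) = K_p·G_p(s)/(1 + K_p·G_p(s)) = 20.73/(s + 8.3 + 20.73) = 20.73/(s + 29.03).
The closed-loop pole is at s = −29.03.

s = -29.03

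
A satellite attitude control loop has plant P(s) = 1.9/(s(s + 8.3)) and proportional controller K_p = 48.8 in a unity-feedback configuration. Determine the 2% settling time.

T_s ≈ 0.964 s

Closed-loop characteristic equation: s² + 8.3s + 92.72 = 0, so ω_n = 9.629 rad/s and ζ = 8.3/(2·9.629) = 0.431.
2% settling time T_s ≈ 4/(ζω_n) = 4/4.15 = 0.964 s.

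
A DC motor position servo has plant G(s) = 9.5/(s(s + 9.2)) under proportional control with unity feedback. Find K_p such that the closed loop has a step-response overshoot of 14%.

From %OS = 100·exp(−πζ/√(1−ζ²)) = 14%, ζ = −ln(0.14)/√(π²+ln²(0.14)) = 0.5305.
Characteristic equation s² + 9.2s + 9.5K_p = 0 gives ζ = 9.2/(2√(9.5K_p)).
Setting ζ = 0.5305: √(9.5K_p) = 9.2/(2·0.5305) = 8.671, so K_p = 75.19/9.5 = 7.91.

K_p = 7.91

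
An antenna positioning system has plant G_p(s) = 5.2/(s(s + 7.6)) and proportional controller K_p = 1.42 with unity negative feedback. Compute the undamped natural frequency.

1 + K_p·G_p(s) = 0 gives s² + 7.6s + 7.384 = 0.
So ω_n² = 7.384 ⇒ ω_n = 2.717 rad/s, and ζ = 7.6/(2ω_n) = 1.4.

ω_n = 2.72 rad/s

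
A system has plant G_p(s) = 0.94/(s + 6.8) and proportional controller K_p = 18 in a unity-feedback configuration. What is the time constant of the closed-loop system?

Closed-loop transfer function: T(s) = K_p·G_p(s)/(1 + K_p·G_p(s)) = 16.92/(s + 6.8 + 16.92) = 16.92/(s + 23.72).
Time constant τ = 1/23.72 = 0.0422 s.

τ = 0.0422 s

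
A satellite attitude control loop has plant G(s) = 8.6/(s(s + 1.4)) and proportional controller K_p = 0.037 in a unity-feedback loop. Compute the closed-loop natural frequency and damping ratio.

With unity feedback the closed-loop characteristic equation is s² + 1.4s + 0.037·8.6 = s² + 1.4s + 0.3182 = 0.
Matching s² + 2ζω_n s + ω_n²: ω_n = √0.3182 = 0.5641 rad/s and 2ζω_n = 1.4, so ζ = 1.4/(2·0.5641) = 1.24.

ω_n = 0.564 rad/s, ζ = 1.24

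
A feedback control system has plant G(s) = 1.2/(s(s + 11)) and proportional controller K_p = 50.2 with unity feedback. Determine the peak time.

T_p = 0.574 s

Closed-loop characteristic equation: s² + 11s + 60.24 = 0, so ω_n = 7.761 rad/s and ζ = 11/(2·7.761) = 0.7086.
Damped frequency ω_d = ω_n√(1−ζ²) = 5.476 rad/s, so peak time T_p = π/ω_d = 0.574 s.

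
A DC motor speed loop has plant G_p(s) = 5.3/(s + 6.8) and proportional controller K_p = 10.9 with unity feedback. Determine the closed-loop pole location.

s = -64.57

Closed-loop transfer function: T(s) = K_p·G_p(s)/(1 + K_p·G_p(s)) = 57.77/(s + 6.8 + 57.77) = 57.77/(s + 64.57).
The closed-loop pole is at s = −64.57.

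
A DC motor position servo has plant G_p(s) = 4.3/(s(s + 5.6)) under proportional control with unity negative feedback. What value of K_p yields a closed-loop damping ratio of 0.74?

Closed-loop characteristic equation: s² + 5.6s + K_p·4.3 = 0.
So ω_n = √(4.3K_p) and 2ζω_n = 5.6, giving ζ = 5.6/(2√(4.3K_p)).
Setting ζ = 0.74: √(4.3K_p) = 5.6/(2·0.74) = 3.784, so K_p = 14.32/4.3 = 3.33.

K_p = 3.33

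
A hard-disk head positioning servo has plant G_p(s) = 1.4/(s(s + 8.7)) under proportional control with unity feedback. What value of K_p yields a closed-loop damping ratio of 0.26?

Closed-loop characteristic equation: s² + 8.7s + K_p·1.4 = 0.
So ω_n = √(1.4K_p) and 2ζω_n = 8.7, giving ζ = 8.7/(2√(1.4K_p)).
Setting ζ = 0.26: √(1.4K_p) = 8.7/(2·0.26) = 16.73, so K_p = 279.9/1.4 = 200.

K_p = 200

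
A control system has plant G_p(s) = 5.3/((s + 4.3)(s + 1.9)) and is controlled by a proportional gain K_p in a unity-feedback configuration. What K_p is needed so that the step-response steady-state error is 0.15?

K_p = 8.74

For a type-0 loop with proportional control, e_ss = 1/(1 + K_p·G_p(0)).
G_p(0) = 0.6487. Require 1/(1 + K_p·0.6487) = 0.15, so 1 + 0.6487·K_p = 6.667.
K_p = (6.667 − 1)/0.6487 = 8.74.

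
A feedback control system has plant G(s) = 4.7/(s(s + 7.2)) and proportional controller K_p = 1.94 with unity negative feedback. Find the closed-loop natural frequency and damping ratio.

With unity feedback the closed-loop characteristic equation is s² + 7.2s + 1.94·4.7 = s² + 7.2s + 9.118 = 0.
Matching s² + 2ζω_n s + ω_n²: ω_n = √9.118 = 3.02 rad/s and 2ζω_n = 7.2, so ζ = 7.2/(2·3.02) = 1.19.

ω_n = 3.02 rad/s, ζ = 1.19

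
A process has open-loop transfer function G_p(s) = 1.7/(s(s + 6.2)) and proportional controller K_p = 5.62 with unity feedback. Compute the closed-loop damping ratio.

ζ = 1

With unity feedback the closed-loop characteristic equation is s² + 6.2s + 5.62·1.7 = s² + 6.2s + 9.554 = 0.
So ω_n² = 9.554 ⇒ ω_n = 3.091 rad/s, and ζ = 6.2/(2ω_n) = 1.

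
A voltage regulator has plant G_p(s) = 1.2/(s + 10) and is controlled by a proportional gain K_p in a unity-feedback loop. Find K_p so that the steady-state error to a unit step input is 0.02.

The loop is type 0, so e_ss(step) = 1/(1 + K_pos) with K_pos = K_p·G_p(0).
G_p(0) = 0.12. Require 1/(1 + K_p·0.12) = 0.02, so 1 + 0.12·K_p = 50.
K_p = (50 − 1)/0.12 = 408.

K_p = 408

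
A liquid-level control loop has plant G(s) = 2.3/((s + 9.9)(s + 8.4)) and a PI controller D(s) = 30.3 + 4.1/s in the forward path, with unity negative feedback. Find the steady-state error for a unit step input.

0

The open loop D(s)G(s) has a pole at the origin (type 1), so the static position error constant is infinite and e_ss = 1/(1+∞) = 0.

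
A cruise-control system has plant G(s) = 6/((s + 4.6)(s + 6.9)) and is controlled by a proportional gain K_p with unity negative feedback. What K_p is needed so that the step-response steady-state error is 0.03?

For a type-0 loop with proportional control, e_ss = 1/(1 + K_p·G(0)).
G(0) = 0.189. Require 1/(1 + K_p·0.189) = 0.03, so 1 + 0.189·K_p = 33.33.
K_p = (33.33 − 1)/0.189 = 171.

K_p = 171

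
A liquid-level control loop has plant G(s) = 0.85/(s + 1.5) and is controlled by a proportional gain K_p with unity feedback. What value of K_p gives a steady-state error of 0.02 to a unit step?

For a type-0 loop with proportional control, e_ss = 1/(1 + K_p·G(0)).
G(0) = 0.5667. Require 1/(1 + K_p·0.5667) = 0.02, so 1 + 0.5667·K_p = 50.
K_p = (50 − 1)/0.5667 = 86.5.

K_p = 86.5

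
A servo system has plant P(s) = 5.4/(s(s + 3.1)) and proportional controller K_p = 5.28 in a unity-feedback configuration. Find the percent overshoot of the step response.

Closed-loop characteristic equation: s² + 3.1s + 28.51 = 0, so ω_n = 5.34 rad/s and ζ = 3.1/(2·5.34) = 0.2903.
%OS = 100·exp(−πζ/√(1−ζ²)) = 100·exp(−π·0.2903/√0.9157) = 38.6%.

38.6%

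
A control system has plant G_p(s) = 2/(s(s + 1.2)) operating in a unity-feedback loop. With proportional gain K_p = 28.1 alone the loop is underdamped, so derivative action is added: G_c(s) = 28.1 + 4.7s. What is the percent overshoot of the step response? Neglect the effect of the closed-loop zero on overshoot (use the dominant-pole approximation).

Forward path: (28.1 + 4.7s)·2/(s(s+1.2)). The closed-loop characteristic equation is s² + (1.2 + 2·4.7)s + 2·28.1 = 0.
That is s² + 10.6s + 56.2 = 0, so ω_n = 7.497 rad/s and ζ = 10.6/(2·7.497) = 0.707.
%OS = 100·exp(−πζ/√(1−ζ²)) = 4.33%.

4.33%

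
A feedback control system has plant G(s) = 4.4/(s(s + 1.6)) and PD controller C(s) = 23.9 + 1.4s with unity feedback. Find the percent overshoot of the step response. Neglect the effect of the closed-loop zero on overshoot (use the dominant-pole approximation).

27.7%

Forward path: (23.9 + 1.4s)·4.4/(s(s+1.6)). The closed-loop characteristic equation is s² + (1.6 + 4.4·1.4)s + 4.4·23.9 = 0.
That is s² + 7.76s + 105.2 = 0, so ω_n = 10.25 rad/s and ζ = 7.76/(2·10.25) = 0.3784.
%OS = 100·exp(−πζ/√(1−ζ²)) = 27.7%.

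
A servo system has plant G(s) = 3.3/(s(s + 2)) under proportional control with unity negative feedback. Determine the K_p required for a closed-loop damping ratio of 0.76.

K_p = 0.525

Closed-loop characteristic equation: s² + 2s + K_p·3.3 = 0.
So ω_n = √(3.3K_p) and 2ζω_n = 2, giving ζ = 2/(2√(3.3K_p)).
Setting ζ = 0.76: √(3.3K_p) = 2/(2·0.76) = 1.316, so K_p = 1.731/3.3 = 0.525.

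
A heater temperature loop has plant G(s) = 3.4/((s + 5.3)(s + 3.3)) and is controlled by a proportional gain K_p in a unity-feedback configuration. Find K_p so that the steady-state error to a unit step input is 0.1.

For a type-0 loop with proportional control, e_ss = 1/(1 + K_p·G(0)).
G(0) = 0.1944. Require 1/(1 + K_p·0.1944) = 0.1, so 1 + 0.1944·K_p = 10.
K_p = (10 − 1)/0.1944 = 46.3.

K_p = 46.3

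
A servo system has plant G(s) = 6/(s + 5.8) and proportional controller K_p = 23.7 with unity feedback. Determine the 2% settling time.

T_s ≈ 0.027 s

Closed-loop transfer function: T(s) = K_p·G(s)/(1 + K_p·G(s)) = 142.2/(s + 5.8 + 142.2) = 142.2/(s + 148).
Time constant τ = 1/148 = 0.006757 s, so the 2% settling time is about 4τ = 0.027 s.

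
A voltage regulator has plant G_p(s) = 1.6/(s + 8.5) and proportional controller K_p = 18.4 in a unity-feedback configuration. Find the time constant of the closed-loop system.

τ = 0.0264 s

Closed-loop transfer function: T(s) = K_p·G_p(s)/(1 + K_p·G_p(s)) = 29.44/(s + 8.5 + 29.44) = 29.44/(s + 37.94).
Time constant τ = 1/37.94 = 0.0264 s.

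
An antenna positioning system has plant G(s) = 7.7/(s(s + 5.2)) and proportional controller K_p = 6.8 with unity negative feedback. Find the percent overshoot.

29.8%

Closed-loop characteristic equation: s² + 5.2s + 52.36 = 0, so ω_n = 7.236 rad/s and ζ = 5.2/(2·7.236) = 0.3593.
%OS = 100·exp(−πζ/√(1−ζ²)) = 100·exp(−π·0.3593/√0.8709) = 29.8%.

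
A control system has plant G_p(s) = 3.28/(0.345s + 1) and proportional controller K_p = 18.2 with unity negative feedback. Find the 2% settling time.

T_s ≈ 0.0227 s

Closed loop: T(s) = K_p·G_p/(1+K_p·G_p) = 59.7/(0.345s + 1 + 59.7), with pole at s = −(1 + 59.7)/0.345 = −175.9.
τ = 1/175.9 = 0.005684 s, so 2% settling time ≈ 4τ = 0.0227 s.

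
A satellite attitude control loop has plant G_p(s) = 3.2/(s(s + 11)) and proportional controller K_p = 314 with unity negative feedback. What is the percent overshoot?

From 1 + K_pG_p(s) = 0: s² + 11s + 1005 = 0 ⇒ ω_n = 31.7, ζ = 0.1735.
%OS = 100·exp(−πζ/√(1−ζ²)) = 100·exp(−π·0.1735/√0.9699) = 57.5%.

57.5%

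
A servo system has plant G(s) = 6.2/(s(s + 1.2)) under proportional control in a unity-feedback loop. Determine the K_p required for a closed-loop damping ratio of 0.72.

K_p = 0.112

Closed-loop characteristic equation: s² + 1.2s + K_p·6.2 = 0.
So ω_n = √(6.2K_p) and 2ζω_n = 1.2, giving ζ = 1.2/(2√(6.2K_p)).
Setting ζ = 0.72: √(6.2K_p) = 1.2/(2·0.72) = 0.8333, so K_p = 0.6944/6.2 = 0.112.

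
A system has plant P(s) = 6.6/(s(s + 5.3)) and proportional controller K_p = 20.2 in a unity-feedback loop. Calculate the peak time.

T_p = 0.28 s

Closed-loop characteristic equation: s² + 5.3s + 133.3 = 0, so ω_n = 11.55 rad/s and ζ = 5.3/(2·11.55) = 0.2295.
Damped frequency ω_d = ω_n√(1−ζ²) = 11.24 rad/s, so peak time T_p = π/ω_d = 0.28 s.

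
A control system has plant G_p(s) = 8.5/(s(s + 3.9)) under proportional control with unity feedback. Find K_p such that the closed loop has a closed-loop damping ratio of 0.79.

K_p = 0.717

Closed-loop characteristic equation: s² + 3.9s + K_p·8.5 = 0.
So ω_n = √(8.5K_p) and 2ζω_n = 3.9, giving ζ = 3.9/(2√(8.5K_p)).
Setting ζ = 0.79: √(8.5K_p) = 3.9/(2·0.79) = 2.468, so K_p = 6.093/8.5 = 0.717.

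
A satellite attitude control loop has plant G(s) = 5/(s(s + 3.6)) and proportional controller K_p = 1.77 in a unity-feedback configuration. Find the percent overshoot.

9.19%

The closed-loop denominator s² + 3.6s + 8.85 gives ω_n = √8.85 = 2.975 and ζ = 3.6/(2ω_n) = 0.6051.
%OS = 100·exp(−πζ/√(1−ζ²)) = 100·exp(−π·0.6051/√0.6339) = 9.19%.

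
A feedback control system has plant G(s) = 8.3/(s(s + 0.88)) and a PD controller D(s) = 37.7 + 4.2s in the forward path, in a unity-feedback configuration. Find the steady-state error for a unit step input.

0

The open loop D(s)G(s) has a pole at the origin (type 1), so the static position error constant is infinite and e_ss = 1/(1+∞) = 0.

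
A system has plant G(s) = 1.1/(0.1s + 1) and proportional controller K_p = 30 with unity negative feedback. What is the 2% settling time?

Closed loop: T(s) = K_p·G/(1+K_p·G) = 33/(0.1s + 1 + 33), with pole at s = −(1 + 33)/0.1 = −340.
τ = 1/340 = 0.002941 s, so 2% settling time ≈ 4τ = 0.0118 s.

T_s ≈ 0.0118 s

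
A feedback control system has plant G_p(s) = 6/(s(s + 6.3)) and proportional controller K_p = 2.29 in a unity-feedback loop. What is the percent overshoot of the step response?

0.631%

Closed-loop characteristic equation: s² + 6.3s + 13.74 = 0, so ω_n = 3.707 rad/s and ζ = 6.3/(2·3.707) = 0.8498.
%OS = 100·exp(−πζ/√(1−ζ²)) = 100·exp(−π·0.8498/√0.2778) = 0.631%.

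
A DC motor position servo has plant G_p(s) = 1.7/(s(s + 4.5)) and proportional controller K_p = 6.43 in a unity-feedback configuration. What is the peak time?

The closed-loop denominator s² + 4.5s + 10.93 gives ω_n = √10.93 = 3.306 and ζ = 4.5/(2ω_n) = 0.6805.
Damped frequency ω_d = ω_n√(1−ζ²) = 2.422 rad/s, so peak time T_p = π/ω_d = 1.3 s.

T_p = 1.3 s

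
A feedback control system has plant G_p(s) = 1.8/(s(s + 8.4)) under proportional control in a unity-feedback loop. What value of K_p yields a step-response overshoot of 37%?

K_p = 108

From %OS = 100·exp(−πζ/√(1−ζ²)) = 37%, ζ = −ln(0.37)/√(π²+ln²(0.37)) = 0.3017.
Characteristic equation s² + 8.4s + 1.8K_p = 0 gives ζ = 8.4/(2√(1.8K_p)).
Setting ζ = 0.3017: √(1.8K_p) = 8.4/(2·0.3017) = 13.92, so K_p = 193.8/1.8 = 108.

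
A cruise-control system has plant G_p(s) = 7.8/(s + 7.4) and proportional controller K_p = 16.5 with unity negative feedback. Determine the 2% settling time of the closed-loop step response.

T_s ≈ 0.0294 s

Closed-loop transfer function: T(s) = K_p·G_p(s)/(1 + K_p·G_p(s)) = 128.7/(s + 7.4 + 128.7) = 128.7/(s + 136.1).
Time constant τ = 1/136.1 = 0.007348 s, so the 2% settling time is about 4τ = 0.0294 s.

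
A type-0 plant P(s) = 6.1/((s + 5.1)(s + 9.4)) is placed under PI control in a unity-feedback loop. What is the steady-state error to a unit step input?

0

The PI controller's integrator makes the forward path type 1, so e_ss to a step is zero.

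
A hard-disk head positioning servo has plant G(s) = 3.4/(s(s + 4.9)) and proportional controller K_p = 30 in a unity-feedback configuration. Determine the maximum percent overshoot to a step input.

45.6%

From 1 + K_pG(s) = 0: s² + 4.9s + 102 = 0 ⇒ ω_n = 10.1, ζ = 0.2426.
%OS = 100·exp(−πζ/√(1−ζ²)) = 100·exp(−π·0.2426/√0.9412) = 45.6%.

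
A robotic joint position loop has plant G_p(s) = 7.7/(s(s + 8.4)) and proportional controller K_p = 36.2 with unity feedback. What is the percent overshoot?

44.2%

The closed-loop denominator s² + 8.4s + 278.7 gives ω_n = √278.7 = 16.7 and ζ = 8.4/(2ω_n) = 0.2516.
%OS = 100·exp(−πζ/√(1−ζ²)) = 100·exp(−π·0.2516/√0.9367) = 44.2%.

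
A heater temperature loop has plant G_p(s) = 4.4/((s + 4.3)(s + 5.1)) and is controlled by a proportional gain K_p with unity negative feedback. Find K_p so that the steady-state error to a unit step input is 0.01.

K_p = 493

Steady-state error for a unit step on this type-0 loop is 1/(1 + K_p·G_p(0)).
G_p(0) = 0.2006. Require 1/(1 + K_p·0.2006) = 0.01, so 1 + 0.2006·K_p = 100.
K_p = (100 − 1)/0.2006 = 493.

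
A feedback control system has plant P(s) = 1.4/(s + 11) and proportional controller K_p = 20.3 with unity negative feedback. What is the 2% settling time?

Closed-loop transfer function: T(s) = K_p·P(s)/(1 + K_p·P(s)) = 28.42/(s + 11 + 28.42) = 28.42/(s + 39.42).
Time constant τ = 1/39.42 = 0.02537 s, so the 2% settling time is about 4τ = 0.101 s.

T_s ≈ 0.101 s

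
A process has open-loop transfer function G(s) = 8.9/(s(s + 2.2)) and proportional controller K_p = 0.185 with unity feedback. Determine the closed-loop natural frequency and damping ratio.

ω_n = 1.28 rad/s, ζ = 0.857

With unity feedback the closed-loop characteristic equation is s² + 2.2s + 0.185·8.9 = s² + 2.2s + 1.647 = 0.
Matching s² + 2ζω_n s + ω_n²: ω_n = √1.647 = 1.283 rad/s and 2ζω_n = 2.2, so ζ = 2.2/(2·1.283) = 0.857.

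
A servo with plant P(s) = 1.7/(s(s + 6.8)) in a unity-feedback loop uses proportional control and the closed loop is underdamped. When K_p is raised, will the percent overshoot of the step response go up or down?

increase

Characteristic equation s² + 6.8s + K_p·1.7 = 0: raising K_p raises ω_n while 2ζω_n = 6.8 is fixed, so ζ falls and overshoot grows.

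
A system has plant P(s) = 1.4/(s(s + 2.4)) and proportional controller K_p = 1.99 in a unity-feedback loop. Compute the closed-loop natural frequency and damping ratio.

The closed-loop denominator is s(s+2.4) + 1.99·1.4 = s² + 2.4s + 2.786.
So ω_n² = 2.786 ⇒ ω_n = 1.669 rad/s, and ζ = 2.4/(2ω_n) = 0.719.

ω_n = 1.67 rad/s, ζ = 0.719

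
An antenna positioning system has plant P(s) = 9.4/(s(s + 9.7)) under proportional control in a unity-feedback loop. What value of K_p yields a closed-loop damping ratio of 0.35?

Closed-loop characteristic equation: s² + 9.7s + K_p·9.4 = 0.
So ω_n = √(9.4K_p) and 2ζω_n = 9.7, giving ζ = 9.7/(2√(9.4K_p)).
Setting ζ = 0.35: √(9.4K_p) = 9.7/(2·0.35) = 13.86, so K_p = 192/9.4 = 20.4.

K_p = 20.4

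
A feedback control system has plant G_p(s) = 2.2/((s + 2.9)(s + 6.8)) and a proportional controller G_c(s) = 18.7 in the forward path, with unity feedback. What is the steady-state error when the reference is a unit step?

The loop is type 0. Static position error constant K_pos = G_c(0)·G_p(0) = 18.7·0.1116 = 2.086.
Steady-state error to a unit step: e_ss = 1/(1+K_pos) = 1/3.086 = 0.324.

0.324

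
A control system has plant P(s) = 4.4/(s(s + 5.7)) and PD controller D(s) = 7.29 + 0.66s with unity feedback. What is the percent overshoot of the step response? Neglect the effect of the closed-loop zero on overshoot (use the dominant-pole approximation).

2.55%

Forward path: (7.29 + 0.66s)·4.4/(s(s+5.7)). The closed-loop characteristic equation is s² + (5.7 + 4.4·0.66)s + 4.4·7.29 = 0.
That is s² + 8.604s + 32.08 = 0, so ω_n = 5.664 rad/s and ζ = 8.604/(2·5.664) = 0.7596.
%OS = 100·exp(−πζ/√(1−ζ²)) = 2.55%.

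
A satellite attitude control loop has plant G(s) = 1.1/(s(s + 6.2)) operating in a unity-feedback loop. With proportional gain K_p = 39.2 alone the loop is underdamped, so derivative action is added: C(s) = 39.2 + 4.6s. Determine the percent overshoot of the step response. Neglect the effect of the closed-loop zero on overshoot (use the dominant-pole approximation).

0.534%

Forward path: (39.2 + 4.6s)·1.1/(s(s+6.2)). The closed-loop characteristic equation is s² + (6.2 + 1.1·4.6)s + 1.1·39.2 = 0.
That is s² + 11.26s + 43.12 = 0, so ω_n = 6.567 rad/s and ζ = 11.26/(2·6.567) = 0.8574.
%OS = 100·exp(−πζ/√(1−ζ²)) = 0.534%.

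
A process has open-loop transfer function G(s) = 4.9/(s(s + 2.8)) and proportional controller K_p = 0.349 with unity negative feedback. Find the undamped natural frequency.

ω_n = 1.31 rad/s

With unity feedback the closed-loop characteristic equation is s² + 2.8s + 0.349·4.9 = s² + 2.8s + 1.71 = 0.
Matching s² + 2ζω_n s + ω_n²: ω_n = √1.71 = 1.308 rad/s and 2ζω_n = 2.8, so ζ = 2.8/(2·1.308) = 1.07.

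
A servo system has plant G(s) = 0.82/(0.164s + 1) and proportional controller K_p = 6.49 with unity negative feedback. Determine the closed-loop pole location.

s = -38.55

Closed loop: T(s) = K_p·G/(1+K_p·G) = 5.322/(0.164s + 1 + 5.322), with pole at s = −(1 + 5.322)/0.164 = −38.55.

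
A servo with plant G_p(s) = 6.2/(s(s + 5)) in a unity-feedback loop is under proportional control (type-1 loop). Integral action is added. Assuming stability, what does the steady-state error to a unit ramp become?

The integrator raises the loop to type 2, so K_v → ∞ and e_ss to a ramp is zero.

0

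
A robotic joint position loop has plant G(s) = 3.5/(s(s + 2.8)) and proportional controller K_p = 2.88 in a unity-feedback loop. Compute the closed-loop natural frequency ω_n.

The closed-loop denominator is s(s+2.8) + 2.88·3.5 = s² + 2.8s + 10.08.
Matching s² + 2ζω_n s + ω_n²: ω_n = √10.08 = 3.175 rad/s and 2ζω_n = 2.8, so ζ = 2.8/(2·3.175) = 0.441.

ω_n = 3.17 rad/s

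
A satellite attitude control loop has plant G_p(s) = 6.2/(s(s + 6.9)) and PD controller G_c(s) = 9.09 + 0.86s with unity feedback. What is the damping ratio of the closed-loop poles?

ζ = 0.815

Forward path: (9.09 + 0.86s)·6.2/(s(s+6.9)). The closed-loop characteristic equation is s² + (6.9 + 6.2·0.86)s + 6.2·9.09 = 0.
That is s² + 12.23s + 56.36 = 0, so ω_n = 7.507 rad/s and ζ = 12.23/(2·7.507) = 0.8147.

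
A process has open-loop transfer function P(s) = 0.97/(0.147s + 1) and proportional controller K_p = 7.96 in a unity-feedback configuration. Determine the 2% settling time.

Closed loop: T(s) = K_p·P/(1+K_p·P) = 7.721/(0.147s + 1 + 7.721), with pole at s = −(1 + 7.721)/0.147 = −59.33.
τ = 1/59.33 = 0.01686 s, so 2% settling time ≈ 4τ = 0.0674 s.

T_s ≈ 0.0674 s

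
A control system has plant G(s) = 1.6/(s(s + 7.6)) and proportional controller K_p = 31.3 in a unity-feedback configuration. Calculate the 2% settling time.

T_s ≈ 1.05 s

From 1 + K_pG(s) = 0: s² + 7.6s + 50.08 = 0 ⇒ ω_n = 7.077, ζ = 0.537.
2% settling time T_s ≈ 4/(ζω_n) = 4/3.8 = 1.05 s.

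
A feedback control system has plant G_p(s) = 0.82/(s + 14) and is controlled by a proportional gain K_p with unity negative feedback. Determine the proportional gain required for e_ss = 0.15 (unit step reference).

K_p = 96.7

Steady-state error for a unit step on this type-0 loop is 1/(1 + K_p·G_p(0)).
G_p(0) = 0.05857. Require 1/(1 + K_p·0.05857) = 0.15, so 1 + 0.05857·K_p = 6.667.
K_p = (6.667 − 1)/0.05857 = 96.7.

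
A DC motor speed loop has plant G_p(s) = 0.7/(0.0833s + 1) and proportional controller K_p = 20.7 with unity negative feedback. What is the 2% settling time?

Closed loop: T(s) = K_p·G_p/(1+K_p·G_p) = 14.49/(0.0833s + 1 + 14.49), with pole at s = −(1 + 14.49)/0.0833 = −186.
τ = 1/186 = 0.005378 s, so 2% settling time ≈ 4τ = 0.0215 s.

T_s ≈ 0.0215 s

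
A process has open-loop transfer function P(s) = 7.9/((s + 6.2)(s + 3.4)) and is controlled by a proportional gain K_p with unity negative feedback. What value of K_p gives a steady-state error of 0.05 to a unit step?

Steady-state error for a unit step on this type-0 loop is 1/(1 + K_p·P(0)).
P(0) = 0.3748. Require 1/(1 + K_p·0.3748) = 0.05, so 1 + 0.3748·K_p = 20.
K_p = (20 − 1)/0.3748 = 50.7.

K_p = 50.7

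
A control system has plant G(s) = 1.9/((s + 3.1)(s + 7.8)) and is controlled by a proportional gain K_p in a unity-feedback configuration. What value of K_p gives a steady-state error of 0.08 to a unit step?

The loop is type 0, so e_ss(step) = 1/(1 + K_pos) with K_pos = K_p·G(0).
G(0) = 0.07858. Require 1/(1 + K_p·0.07858) = 0.08, so 1 + 0.07858·K_p = 12.5.
K_p = (12.5 − 1)/0.07858 = 146.

K_p = 146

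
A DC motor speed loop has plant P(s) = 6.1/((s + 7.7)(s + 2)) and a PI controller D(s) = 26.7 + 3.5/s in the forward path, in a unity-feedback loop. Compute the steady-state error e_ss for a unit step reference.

The open loop D(s)P(s) has a pole at the origin (type 1), so the static position error constant is infinite and e_ss = 1/(1+∞) = 0.

0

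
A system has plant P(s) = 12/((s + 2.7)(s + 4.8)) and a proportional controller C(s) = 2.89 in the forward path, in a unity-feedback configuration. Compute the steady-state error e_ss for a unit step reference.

The loop is type 0. Static position error constant K_pos = C(0)·P(0) = 2.89·0.9259 = 2.676.
Steady-state error to a unit step: e_ss = 1/(1+K_pos) = 1/3.676 = 0.272.

0.272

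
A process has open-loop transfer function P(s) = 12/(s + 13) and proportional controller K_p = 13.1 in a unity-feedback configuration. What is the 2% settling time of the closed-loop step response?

T_s ≈ 0.0235 s

Closed-loop transfer function: T(s) = K_p·P(s)/(1 + K_p·P(s)) = 157.2/(s + 13 + 157.2) = 157.2/(s + 170.2).
Time constant τ = 1/170.2 = 0.005875 s, so the 2% settling time is about 4τ = 0.0235 s.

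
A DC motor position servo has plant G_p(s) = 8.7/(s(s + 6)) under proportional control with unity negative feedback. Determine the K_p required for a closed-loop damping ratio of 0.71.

K_p = 2.05

Closed-loop characteristic equation: s² + 6s + K_p·8.7 = 0.
So ω_n = √(8.7K_p) and 2ζω_n = 6, giving ζ = 6/(2√(8.7K_p)).
Setting ζ = 0.71: √(8.7K_p) = 6/(2·0.71) = 4.225, so K_p = 17.85/8.7 = 2.05.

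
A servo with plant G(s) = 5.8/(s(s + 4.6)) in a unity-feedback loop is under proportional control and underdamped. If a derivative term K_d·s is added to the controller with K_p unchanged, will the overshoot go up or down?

decrease

The derivative term adds K·K_d to the s-coefficient of the characteristic equation, raising 2ζω_n while ω_n is unchanged; ζ increases, so overshoot decreases.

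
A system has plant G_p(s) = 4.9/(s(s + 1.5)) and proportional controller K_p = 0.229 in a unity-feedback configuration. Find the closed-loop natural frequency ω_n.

ω_n = 1.06 rad/s

With unity feedback the closed-loop characteristic equation is s² + 1.5s + 0.229·4.9 = s² + 1.5s + 1.122 = 0.
So ω_n² = 1.122 ⇒ ω_n = 1.059 rad/s, and ζ = 1.5/(2ω_n) = 0.708.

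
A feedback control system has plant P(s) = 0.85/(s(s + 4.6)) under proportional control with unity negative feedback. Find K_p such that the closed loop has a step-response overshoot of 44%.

From %OS = 100·exp(−πζ/√(1−ζ²)) = 44%, ζ = −ln(0.44)/√(π²+ln²(0.44)) = 0.2528.
Characteristic equation s² + 4.6s + 0.85K_p = 0 gives ζ = 4.6/(2√(0.85K_p)).
Setting ζ = 0.2528: √(0.85K_p) = 4.6/(2·0.2528) = 9.097, so K_p = 82.75/0.85 = 97.4.

K_p = 97.4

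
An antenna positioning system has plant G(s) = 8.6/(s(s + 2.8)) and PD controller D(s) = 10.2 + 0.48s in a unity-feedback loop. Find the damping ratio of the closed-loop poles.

Forward path: (10.2 + 0.48s)·8.6/(s(s+2.8)). The closed-loop characteristic equation is s² + (2.8 + 8.6·0.48)s + 8.6·10.2 = 0.
That is s² + 6.928s + 87.72 = 0, so ω_n = 9.366 rad/s and ζ = 6.928/(2·9.366) = 0.3699.

ζ = 0.37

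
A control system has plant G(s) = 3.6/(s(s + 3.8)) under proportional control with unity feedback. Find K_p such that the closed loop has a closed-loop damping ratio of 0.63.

K_p = 2.53

Closed-loop characteristic equation: s² + 3.8s + K_p·3.6 = 0.
So ω_n = √(3.6K_p) and 2ζω_n = 3.8, giving ζ = 3.8/(2√(3.6K_p)).
Setting ζ = 0.63: √(3.6K_p) = 3.8/(2·0.63) = 3.016, so K_p = 9.095/3.6 = 2.53.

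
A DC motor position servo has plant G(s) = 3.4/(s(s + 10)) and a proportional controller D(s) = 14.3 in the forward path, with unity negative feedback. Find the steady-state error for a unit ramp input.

The loop has one pole at the origin (type 1). Velocity error constant K_v = lim_{s→0} s·D(s)G(s) = 14.3·3.4/10 = 4.862.
Steady-state error to a unit ramp: e_ss = 1/K_v = 0.206.

0.206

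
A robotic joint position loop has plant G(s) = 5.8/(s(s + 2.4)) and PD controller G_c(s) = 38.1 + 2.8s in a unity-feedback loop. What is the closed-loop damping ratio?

Forward path: (38.1 + 2.8s)·5.8/(s(s+2.4)). The closed-loop characteristic equation is s² + (2.4 + 5.8·2.8)s + 5.8·38.1 = 0.
That is s² + 18.64s + 221 = 0, so ω_n = 14.87 rad/s and ζ = 18.64/(2·14.87) = 0.627.

ζ = 0.627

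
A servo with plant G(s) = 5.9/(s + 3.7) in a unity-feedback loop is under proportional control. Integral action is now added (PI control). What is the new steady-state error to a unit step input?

0

The integrator makes K_pos = lim_{s→0} C(s)G(s) infinite, so e_ss = 1/(1+K_pos) = 0.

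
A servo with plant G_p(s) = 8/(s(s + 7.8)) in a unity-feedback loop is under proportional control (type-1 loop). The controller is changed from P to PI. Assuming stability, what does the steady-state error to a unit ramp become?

0

The integrator raises the loop to type 2, so K_v → ∞ and e_ss to a ramp is zero.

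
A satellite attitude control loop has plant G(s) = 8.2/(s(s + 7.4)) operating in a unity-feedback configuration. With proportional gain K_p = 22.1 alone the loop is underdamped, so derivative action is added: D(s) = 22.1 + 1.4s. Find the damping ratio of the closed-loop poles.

ζ = 0.701

Forward path: (22.1 + 1.4s)·8.2/(s(s+7.4)). The closed-loop characteristic equation is s² + (7.4 + 8.2·1.4)s + 8.2·22.1 = 0.
That is s² + 18.88s + 181.2 = 0, so ω_n = 13.46 rad/s and ζ = 18.88/(2·13.46) = 0.7012.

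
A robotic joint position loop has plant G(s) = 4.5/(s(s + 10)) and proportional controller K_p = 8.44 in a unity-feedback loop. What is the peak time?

The closed-loop denominator s² + 10s + 37.98 gives ω_n = √37.98 = 6.163 and ζ = 10/(2ω_n) = 0.8113.
Damped frequency ω_d = ω_n√(1−ζ²) = 3.603 rad/s, so peak time T_p = π/ω_d = 0.872 s.

T_p = 0.872 s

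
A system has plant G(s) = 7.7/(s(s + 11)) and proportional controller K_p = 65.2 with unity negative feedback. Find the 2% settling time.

T_s ≈ 0.727 s

Closed-loop characteristic equation: s² + 11s + 502 = 0, so ω_n = 22.41 rad/s and ζ = 11/(2·22.41) = 0.2455.
2% settling time T_s ≈ 4/(ζω_n) = 4/5.5 = 0.727 s.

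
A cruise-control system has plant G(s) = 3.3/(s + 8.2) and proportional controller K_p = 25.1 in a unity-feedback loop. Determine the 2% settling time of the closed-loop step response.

Closed-loop transfer function: T(s) = K_p·G(s)/(1 + K_p·G(s)) = 82.83/(s + 8.2 + 82.83) = 82.83/(s + 91.03).
Time constant τ = 1/91.03 = 0.01099 s, so the 2% settling time is about 4τ = 0.0439 s.

T_s ≈ 0.0439 s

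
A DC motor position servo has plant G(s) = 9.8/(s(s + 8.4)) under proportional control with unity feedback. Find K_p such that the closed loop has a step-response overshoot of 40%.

From %OS = 100·exp(−πζ/√(1−ζ²)) = 40%, ζ = −ln(0.4)/√(π²+ln²(0.4)) = 0.28.
Characteristic equation s² + 8.4s + 9.8K_p = 0 gives ζ = 8.4/(2√(9.8K_p)).
Setting ζ = 0.28: √(9.8K_p) = 8.4/(2·0.28) = 15, so K_p = 225/9.8 = 23.

K_p = 23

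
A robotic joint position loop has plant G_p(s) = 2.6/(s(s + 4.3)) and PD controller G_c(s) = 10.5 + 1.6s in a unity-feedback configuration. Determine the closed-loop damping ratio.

ζ = 0.81

Forward path: (10.5 + 1.6s)·2.6/(s(s+4.3)). The closed-loop characteristic equation is s² + (4.3 + 2.6·1.6)s + 2.6·10.5 = 0.
That is s² + 8.46s + 27.3 = 0, so ω_n = 5.225 rad/s and ζ = 8.46/(2·5.225) = 0.8096.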